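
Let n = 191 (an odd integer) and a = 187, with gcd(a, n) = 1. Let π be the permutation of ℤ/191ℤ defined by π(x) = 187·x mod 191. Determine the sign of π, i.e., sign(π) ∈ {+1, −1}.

Orbit of 119 under x↦187x: [119, 97, 185, 24, 95, 2, 183]… (length divides ord_191(187)).
Cycle type of π: 190 + 1; total 2 cycles.
Σ(ℓ_i−1) = 191−2 = 189; sign = (−1)^189 = -1.
Zolotarev: (187|191) = -1, matching the cycle-count sign.

-1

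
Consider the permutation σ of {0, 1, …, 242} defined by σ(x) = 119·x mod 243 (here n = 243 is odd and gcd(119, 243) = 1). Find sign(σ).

Start at x=241: 241 → 5 → 109 → 92 → 13 → 89 → 142 → … (one orbit).
Decompose π into cycles: lengths [162, 54, 18, 6, 2, 1] (6 cycles, including the fixed point 0).
With 6 cycles on 243 points, sign = (−1)^{243−6} = -1.
The Jacobi symbol (119|243) = -1 (Zolotarev) agrees.

-1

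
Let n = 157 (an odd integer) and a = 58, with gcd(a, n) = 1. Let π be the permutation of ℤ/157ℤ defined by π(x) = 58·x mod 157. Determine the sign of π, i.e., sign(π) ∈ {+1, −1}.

+1

Trace 49: π^k(49) = [49, 16, 143, 130, 4, 75, 111] for k=0..6.
π_58 has 7 disjoint cycles with lengths [26, 26, 26, 26, 26, 26, 1] on {0,…,156}.
7 cycles on 157: each ℓ→(−1)^(ℓ−1), product (−1)^150 = +1.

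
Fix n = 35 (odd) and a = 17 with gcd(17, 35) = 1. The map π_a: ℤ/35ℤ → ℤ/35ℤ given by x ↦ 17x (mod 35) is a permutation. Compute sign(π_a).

+1

Orbit of 16 under x↦17x: [16, 27, 4, 33, 1, 17, 9]… (length divides ord_35(17)).
Decompose π into cycles: lengths [12, 12, 6, 4, 1] (5 cycles, including the fixed point 0).
Σ(ℓ_i−1) = 35−5 = 30; sign = (−1)^30 = +1.
The Jacobi symbol (17|35) = +1 (Zolotarev) agrees.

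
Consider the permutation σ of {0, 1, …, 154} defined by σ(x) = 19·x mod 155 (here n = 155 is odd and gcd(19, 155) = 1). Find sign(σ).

+1

Start at x=134: 134 → 66 → 14 → 111 → 94 → 81 → 144 → … (one orbit).
Cycle type of π: 30×4 + 15×2 + 2×2 + 1; total 9 cycles.
n − c = 155 − 9 = 146; sign = (−1)^146 = +1.
Check: (19/155) = +1 by Zolotarev.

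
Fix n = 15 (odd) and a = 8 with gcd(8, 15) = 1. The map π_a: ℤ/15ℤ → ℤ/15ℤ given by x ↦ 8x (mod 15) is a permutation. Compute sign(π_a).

Orbit of 4 under x↦8x: [4, 2, 1, 8]… (length divides ord_15(8)).
Cycle type of π: 4×3 + 2 + 1; total 5 cycles.
15 − 5 = 10 transpositions; sign(π) = (−1)^10 = +1.

+1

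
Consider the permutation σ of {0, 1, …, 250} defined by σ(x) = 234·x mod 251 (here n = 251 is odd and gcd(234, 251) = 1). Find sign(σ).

-1

Orbit of 182 under x↦234x: [182, 169, 139, 147, 11, 64, 167]… (length divides ord_251(234)).
Cycle type of π: 250 + 1; total 2 cycles.
n − c = 251 − 2 = 249; sign = (−1)^249 = -1.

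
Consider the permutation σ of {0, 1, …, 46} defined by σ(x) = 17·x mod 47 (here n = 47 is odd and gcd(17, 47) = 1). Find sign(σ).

+1

Orbit of 17 under x↦17x: [17, 7, 25, 2, 34, 14, 3]… (length divides ord_47(17)).
Decompose π into cycles: lengths [23, 23, 1] (3 cycles, including the fixed point 0).
n − c = 47 − 3 = 44; sign = (−1)^44 = +1.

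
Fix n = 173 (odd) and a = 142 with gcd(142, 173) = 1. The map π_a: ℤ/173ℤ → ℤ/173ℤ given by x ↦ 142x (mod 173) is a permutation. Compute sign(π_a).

+1

Start at x=135: 135 → 140 → 158 → 119 → 117 → 6 → 160 → … (one orbit).
π_142 has 5 disjoint cycles with lengths [43, 43, 43, 43, 1] on {0,…,172}.
sign(π) = (−1)^{n − #cycles} = (−1)^{173−5} = (−1)^168 = +1.
Zolotarev: (142|173) = +1, matching the cycle-count sign.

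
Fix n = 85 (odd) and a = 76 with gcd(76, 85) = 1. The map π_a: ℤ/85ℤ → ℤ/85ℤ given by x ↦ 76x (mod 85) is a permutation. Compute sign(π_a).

Orbit of 66 under x↦76x: [66, 1, 76, 81, 36, 16, 26]… (length divides ord_85(76)).
The orbit structure of x ↦ 76x mod 85: 15 orbits of sizes [8, 8, 8, 8, 8, 8, 8, 8, 8, 8, 1, 1, 1, 1, 1].
n − c = 85 − 15 = 70; sign = (−1)^70 = +1.

+1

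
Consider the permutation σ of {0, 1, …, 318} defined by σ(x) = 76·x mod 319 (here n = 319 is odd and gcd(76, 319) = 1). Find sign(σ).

Trace 199: π^k(199) = [199, 131, 67, 307, 45, 230, 254] for k=0..6.
17 cycles of lengths [28, 28, 28, 28, 28, 28, 28, 28, 28, 28, 28, 2, 2, 2, 2, 2, 1].
319 − 17 = 302 transpositions; sign(π) = (−1)^302 = +1.
The Jacobi symbol (76|319) = +1 (Zolotarev) agrees.

+1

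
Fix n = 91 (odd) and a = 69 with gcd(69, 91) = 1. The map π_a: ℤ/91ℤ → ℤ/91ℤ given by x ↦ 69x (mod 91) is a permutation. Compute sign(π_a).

-1

Orbit of 1 under x↦69x: [1, 69, 29, 90, 22, 62]… (length divides ord_91(69)).
18 cycles of lengths [6, 6, 6, 6, 6, 6, 6, 6, 6, 6, 6, 6, 6, 6, 2, 2, 2, 1].
n − c = 91 − 18 = 73; sign = (−1)^73 = -1.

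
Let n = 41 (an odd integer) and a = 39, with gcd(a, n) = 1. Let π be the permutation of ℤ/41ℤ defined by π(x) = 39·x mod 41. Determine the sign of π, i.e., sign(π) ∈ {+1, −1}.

Orbit of 23 under x↦39x: [23, 36, 10, 21, 40, 2, 37]… (length divides ord_41(39)).
Decompose π into cycles: lengths [20, 20, 1] (3 cycles, including the fixed point 0).
With 3 cycles on 41 points, sign = (−1)^{41−3} = +1.

+1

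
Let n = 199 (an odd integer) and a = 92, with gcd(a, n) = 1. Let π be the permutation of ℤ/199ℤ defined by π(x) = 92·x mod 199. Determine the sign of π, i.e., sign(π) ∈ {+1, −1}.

+1

Trace 106: π^k(106) = [106, 1, 92] for k=0..2.
Decompose π into cycles: lengths [3, 3, 3, 3, 3, 3, 3, 3, 3, 3, 3, 3, 3, 3, 3, 3, 3, 3, 3, 3, 3, 3, 3, 3, 3, 3, 3, 3, 3, 3, 3, 3, 3, 3, 3, 3, 3, 3, 3, 3, 3, 3, 3, 3, 3, 3, 3, 3, 3, 3, 3, 3, 3, 3, 3, 3, 3, 3, 3, 3, 3, 3, 3, 3, 3, 3, 1] (67 cycles, including the fixed point 0).
sign(π) = (−1)^{n − #cycles} = (−1)^{199−67} = (−1)^132 = +1.
Zolotarev: (92|199) = +1, matching the cycle-count sign.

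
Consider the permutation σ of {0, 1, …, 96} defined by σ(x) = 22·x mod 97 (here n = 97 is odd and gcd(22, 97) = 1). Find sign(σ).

+1

Trace 75: π^k(75) = [75, 1, 22, 96] for k=0..3.
The orbit structure of x ↦ 22x mod 97: 25 orbits of sizes [4, 4, 4, 4, 4, 4, 4, 4, 4, 4, 4, 4, 4, 4, 4, 4, 4, 4, 4, 4, 4, 4, 4, 4, 1].
With 25 cycles on 97 points, sign = (−1)^{97−25} = +1.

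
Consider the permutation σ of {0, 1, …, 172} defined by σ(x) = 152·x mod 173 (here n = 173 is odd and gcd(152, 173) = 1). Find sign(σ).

+1

Start at x=85: 85 → 118 → 117 → 138 → 43 → 135 → 106 → … (one orbit).
Cycle lengths of π_152 on ℤ/173ℤ: [43, 43, 43, 43, 1]; 5 cycles in total.
Σ(ℓ_i−1) = 173−5 = 168; sign = (−1)^168 = +1.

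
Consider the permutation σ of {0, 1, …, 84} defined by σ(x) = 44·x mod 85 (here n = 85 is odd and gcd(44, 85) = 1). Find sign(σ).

Orbit of 81 under x↦44x: [81, 79, 76, 29, 1, 44, 66]… (length divides ord_85(44)).
Decompose π into cycles: lengths [16, 16, 16, 16, 16, 2, 2, 1] (8 cycles, including the fixed point 0).
n − c = 85 − 8 = 77; sign = (−1)^77 = -1.
(44|85)_J = -1 (Zolotarev's lemma cross-check).

-1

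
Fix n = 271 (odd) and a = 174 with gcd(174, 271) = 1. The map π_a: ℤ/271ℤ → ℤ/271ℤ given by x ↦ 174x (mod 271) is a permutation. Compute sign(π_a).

Start at x=141: 141 → 144 → 124 → 167 → 61 → 45 → 242 → … (one orbit).
Cycle lengths of π_174 on ℤ/271ℤ: [135, 135, 1]; 3 cycles in total.
sign(π) = (−1)^{n − #cycles} = (−1)^{271−3} = (−1)^268 = +1.

+1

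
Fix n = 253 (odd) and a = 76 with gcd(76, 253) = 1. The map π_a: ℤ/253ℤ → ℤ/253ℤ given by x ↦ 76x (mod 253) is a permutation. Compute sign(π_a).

Start at x=109: 109 → 188 → 120 → 12 → 153 → 243 → 252 → … (one orbit).
The orbit structure of x ↦ 76x mod 253: 17 orbits of sizes [22, 22, 22, 22, 22, 22, 22, 22, 22, 22, 22, 2, 2, 2, 2, 2, 1].
n − c = 253 − 17 = 236; sign = (−1)^236 = +1.
Check: (76/253) = +1 by Zolotarev.

+1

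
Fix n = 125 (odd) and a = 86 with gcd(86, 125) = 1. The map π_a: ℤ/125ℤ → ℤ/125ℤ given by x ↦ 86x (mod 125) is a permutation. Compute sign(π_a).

+1

Trace 96: π^k(96) = [96, 6, 16, 1, 86, 21, 56] for k=0..6.
Cycle type of π: 25×4 + 5×4 + 1×5; total 13 cycles.
13 cycles on 125: each ℓ→(−1)^(ℓ−1), product (−1)^112 = +1.
Zolotarev: (86|125) = +1, matching the cycle-count sign.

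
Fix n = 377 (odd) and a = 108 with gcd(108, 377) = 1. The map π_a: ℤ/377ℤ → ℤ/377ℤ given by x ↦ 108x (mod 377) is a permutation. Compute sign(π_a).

-1

Start at x=142: 142 → 256 → 127 → 144 → 95 → 81 → 77 → … (one orbit).
Cycle type of π: 84×4 + 28 + 6×2 + 1; total 8 cycles.
Σ(ℓ_i−1) = 377−8 = 369; sign = (−1)^369 = -1.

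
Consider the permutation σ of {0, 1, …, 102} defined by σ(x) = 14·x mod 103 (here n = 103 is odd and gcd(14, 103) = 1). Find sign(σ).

+1

Trace 76: π^k(76) = [76, 34, 64, 72, 81, 1, 14] for k=0..6.
Cycle lengths of π_14 on ℤ/103ℤ: [17, 17, 17, 17, 17, 17, 1]; 7 cycles in total.
sign(π) = (−1)^{n − #cycles} = (−1)^{103−7} = (−1)^96 = +1.
(14|103)_J = +1 (Zolotarev's lemma cross-check).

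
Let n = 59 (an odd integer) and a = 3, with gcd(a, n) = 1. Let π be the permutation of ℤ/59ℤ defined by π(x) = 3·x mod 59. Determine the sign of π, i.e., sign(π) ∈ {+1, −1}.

+1

Orbit of 36 under x↦3x: [36, 49, 29, 28, 25, 16, 48]… (length divides ord_59(3)).
Cycle type of π: 29×2 + 1; total 3 cycles.
Σ(ℓ_i−1) = 59−3 = 56; sign = (−1)^56 = +1.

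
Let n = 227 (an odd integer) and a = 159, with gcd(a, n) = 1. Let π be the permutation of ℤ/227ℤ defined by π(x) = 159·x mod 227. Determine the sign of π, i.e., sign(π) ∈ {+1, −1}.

Orbit of 172 under x↦159x: [172, 108, 147, 219, 90, 9, 69]… (length divides ord_227(159)).
The orbit structure of x ↦ 159x mod 227: 3 orbits of sizes [113, 113, 1].
sign(π) = (−1)^{n − #cycles} = (−1)^{227−3} = (−1)^224 = +1.

+1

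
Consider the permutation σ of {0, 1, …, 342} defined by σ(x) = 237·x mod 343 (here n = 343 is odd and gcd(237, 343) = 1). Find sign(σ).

-1

Trace 125: π^k(125) = [125, 127, 258, 92, 195, 253, 279] for k=0..6.
Decompose π into cycles: lengths [98, 98, 98, 14, 14, 14, 2, 2, 2, 1] (10 cycles, including the fixed point 0).
343 − 10 = 333 transpositions; sign(π) = (−1)^333 = -1.
Via Zolotarev, sign(π_{237}) = (237|343) = -1.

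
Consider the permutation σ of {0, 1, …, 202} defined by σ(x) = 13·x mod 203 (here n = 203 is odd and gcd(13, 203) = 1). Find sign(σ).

-1

Trace 141: π^k(141) = [141, 6, 78, 202, 190, 34, 36] for k=0..6.
Decompose π into cycles: lengths [14, 14, 14, 14, 14, 14, 14, 14, 14, 14, 14, 14, 14, 14, 2, 2, 2, 1] (18 cycles, including the fixed point 0).
Σ(ℓ_i−1) = 203−18 = 185; sign = (−1)^185 = -1.
Zolotarev: (13|203) = -1, matching the cycle-count sign.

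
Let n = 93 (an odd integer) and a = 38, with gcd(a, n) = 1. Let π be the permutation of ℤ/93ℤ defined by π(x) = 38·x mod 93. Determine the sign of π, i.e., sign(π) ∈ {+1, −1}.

-1

Start at x=7: 7 → 80 → 64 → 14 → 67 → 35 → 28 → … (one orbit).
Cycle type of π: 30×2 + 15×2 + 2 + 1; total 6 cycles.
93 − 6 = 87 transpositions; sign(π) = (−1)^87 = -1.
Via Zolotarev, sign(π_{38}) = (38|93) = -1.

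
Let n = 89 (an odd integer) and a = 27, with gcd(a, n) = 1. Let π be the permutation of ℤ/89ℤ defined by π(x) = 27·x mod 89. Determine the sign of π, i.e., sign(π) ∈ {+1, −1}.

-1

Trace 61: π^k(61) = [61, 45, 58, 53, 7, 11, 30] for k=0..6.
π_27 has 2 disjoint cycles with lengths [88, 1] on {0,…,88}.
Σ(ℓ_i−1) = 89−2 = 87; sign = (−1)^87 = -1.
Via Zolotarev, sign(π_{27}) = (27|89) = -1.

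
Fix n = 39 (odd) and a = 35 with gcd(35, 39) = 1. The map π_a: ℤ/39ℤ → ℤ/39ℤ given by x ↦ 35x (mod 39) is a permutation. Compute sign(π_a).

Orbit of 1 under x↦35x: [1, 35, 16, 14, 22, 29]… (length divides ord_39(35)).
10 cycles of lengths [6, 6, 6, 6, 3, 3, 3, 3, 2, 1].
n − c = 39 − 10 = 29; sign = (−1)^29 = -1.

-1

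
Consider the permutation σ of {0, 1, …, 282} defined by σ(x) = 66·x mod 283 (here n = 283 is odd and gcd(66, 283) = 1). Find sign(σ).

Start at x=4: 4 → 264 → 161 → 155 → 42 → 225 → 134 → … (one orbit).
Decompose π into cycles: lengths [47, 47, 47, 47, 47, 47, 1] (7 cycles, including the fixed point 0).
n − c = 283 − 7 = 276; sign = (−1)^276 = +1.
The Jacobi symbol (66|283) = +1 (Zolotarev) agrees.

+1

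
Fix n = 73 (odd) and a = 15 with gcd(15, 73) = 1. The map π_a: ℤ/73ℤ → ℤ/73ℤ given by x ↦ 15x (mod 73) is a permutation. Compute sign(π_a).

Trace 20: π^k(20) = [20, 8, 47, 48, 63, 69, 13] for k=0..6.
The orbit structure of x ↦ 15x mod 73: 2 orbits of sizes [72, 1].
2 cycles on 73: each ℓ→(−1)^(ℓ−1), product (−1)^71 = -1.
Via Zolotarev, sign(π_{15}) = (15|73) = -1.

-1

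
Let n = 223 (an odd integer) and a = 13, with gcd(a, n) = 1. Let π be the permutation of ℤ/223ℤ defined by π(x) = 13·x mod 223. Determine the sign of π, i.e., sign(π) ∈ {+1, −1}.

-1

Start at x=1: 1 → 13 → 169 → 190 → 17 → 221 → 197 → … (one orbit).
The orbit structure of x ↦ 13x mod 223: 4 orbits of sizes [74, 74, 74, 1].
Σ(ℓ_i−1) = 223−4 = 219; sign = (−1)^219 = -1.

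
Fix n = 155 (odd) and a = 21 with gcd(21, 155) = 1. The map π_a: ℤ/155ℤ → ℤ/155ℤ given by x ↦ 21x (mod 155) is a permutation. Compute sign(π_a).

-1

Trace 11: π^k(11) = [11, 76, 46, 36, 136, 66, 146] for k=0..6.
π_21 has 10 disjoint cycles with lengths [30, 30, 30, 30, 30, 1, 1, 1, 1, 1] on {0,…,154}.
10 cycles on 155: each ℓ→(−1)^(ℓ−1), product (−1)^145 = -1.
Via Zolotarev, sign(π_{21}) = (21|155) = -1.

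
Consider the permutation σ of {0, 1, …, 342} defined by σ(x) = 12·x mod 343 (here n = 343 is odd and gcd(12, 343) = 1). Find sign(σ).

-1

Start at x=240: 240 → 136 → 260 → 33 → 53 → 293 → 86 → … (one orbit).
π_12 has 4 disjoint cycles with lengths [294, 42, 6, 1] on {0,…,342}.
sign(π) = (−1)^{n − #cycles} = (−1)^{343−4} = (−1)^339 = -1.
Zolotarev: (12|343) = -1, matching the cycle-count sign.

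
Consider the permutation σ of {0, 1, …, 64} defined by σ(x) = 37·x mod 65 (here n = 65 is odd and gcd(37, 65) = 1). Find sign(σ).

+1

Start at x=16: 16 → 7 → 64 → 28 → 61 → 47 → 49 → … (one orbit).
7 cycles of lengths [12, 12, 12, 12, 12, 4, 1].
With 7 cycles on 65 points, sign = (−1)^{65−7} = +1.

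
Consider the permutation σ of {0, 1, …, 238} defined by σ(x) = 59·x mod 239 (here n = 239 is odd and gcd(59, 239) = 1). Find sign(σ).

Orbit of 196 under x↦59x: [196, 92, 170, 231, 6, 115, 93]… (length divides ord_239(59)).
π_59 has 2 disjoint cycles with lengths [238, 1] on {0,…,238}.
239 − 2 = 237 transpositions; sign(π) = (−1)^237 = -1.
Check: (59/239) = -1 by Zolotarev.

-1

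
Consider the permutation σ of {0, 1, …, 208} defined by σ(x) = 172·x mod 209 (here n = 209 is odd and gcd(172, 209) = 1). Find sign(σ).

Orbit of 134 under x↦172x: [134, 58, 153, 191, 39, 20, 96]… (length divides ord_209(172)).
π_172 has 38 disjoint cycles with lengths [10, 10, 10, 10, 10, 10, 10, 10, 10, 10, 10, 10, 10, 10, 10, 10, 10, 10, 10, 1, 1, 1, 1, 1, 1, 1, 1, 1, 1, 1, 1, 1, 1, 1, 1, 1, 1, 1] on {0,…,208}.
n − c = 209 − 38 = 171; sign = (−1)^171 = -1.
Via Zolotarev, sign(π_{172}) = (172|209) = -1.

-1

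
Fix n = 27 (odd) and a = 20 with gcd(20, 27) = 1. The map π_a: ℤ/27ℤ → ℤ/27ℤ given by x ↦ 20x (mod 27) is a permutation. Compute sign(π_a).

Start at x=7: 7 → 5 → 19 → 2 → 13 → 17 → 16 → … (one orbit).
Decompose π into cycles: lengths [18, 6, 2, 1] (4 cycles, including the fixed point 0).
n − c = 27 − 4 = 23; sign = (−1)^23 = -1.
The Jacobi symbol (20|27) = -1 (Zolotarev) agrees.

-1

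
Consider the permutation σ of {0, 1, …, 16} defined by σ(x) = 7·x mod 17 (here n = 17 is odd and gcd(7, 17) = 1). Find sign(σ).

Orbit of 6 under x↦7x: [6, 8, 5, 1, 7, 15, 3]… (length divides ord_17(7)).
Decompose π into cycles: lengths [16, 1] (2 cycles, including the fixed point 0).
2 cycles on 17: each ℓ→(−1)^(ℓ−1), product (−1)^15 = -1.

-1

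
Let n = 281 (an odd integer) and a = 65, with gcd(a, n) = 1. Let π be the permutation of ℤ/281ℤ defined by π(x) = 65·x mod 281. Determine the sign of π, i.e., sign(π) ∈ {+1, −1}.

Start at x=275: 275 → 172 → 221 → 34 → 243 → 59 → 182 → … (one orbit).
The orbit structure of x ↦ 65x mod 281: 6 orbits of sizes [56, 56, 56, 56, 56, 1].
6 cycles on 281: each ℓ→(−1)^(ℓ−1), product (−1)^275 = -1.

-1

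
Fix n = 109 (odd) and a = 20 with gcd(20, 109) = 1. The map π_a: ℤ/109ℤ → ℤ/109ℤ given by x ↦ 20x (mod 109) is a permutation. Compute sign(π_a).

Orbit of 36 under x↦20x: [36, 66, 12, 22, 4, 80, 74]… (length divides ord_109(20)).
3 cycles of lengths [54, 54, 1].
With 3 cycles on 109 points, sign = (−1)^{109−3} = +1.
Zolotarev: (20|109) = +1, matching the cycle-count sign.

+1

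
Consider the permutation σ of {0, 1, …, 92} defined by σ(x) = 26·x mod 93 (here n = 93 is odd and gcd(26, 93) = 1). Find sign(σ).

Trace 26: π^k(26) = [26, 25, 92, 67, 68, 1] for k=0..5.
The orbit structure of x ↦ 26x mod 93: 17 orbits of sizes [6, 6, 6, 6, 6, 6, 6, 6, 6, 6, 6, 6, 6, 6, 6, 2, 1].
n − c = 93 − 17 = 76; sign = (−1)^76 = +1.
Via Zolotarev, sign(π_{26}) = (26|93) = +1.

+1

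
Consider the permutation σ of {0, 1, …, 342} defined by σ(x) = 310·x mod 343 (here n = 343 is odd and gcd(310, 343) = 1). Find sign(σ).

+1

Start at x=232: 232 → 233 → 200 → 260 → 338 → 165 → 43 → … (one orbit).
Cycle type of π: 147×2 + 21×2 + 3×2 + 1; total 7 cycles.
sign(π) = (−1)^{n − #cycles} = (−1)^{343−7} = (−1)^336 = +1.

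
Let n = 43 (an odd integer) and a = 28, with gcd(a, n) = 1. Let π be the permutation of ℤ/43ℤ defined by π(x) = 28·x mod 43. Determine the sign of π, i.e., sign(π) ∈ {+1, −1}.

-1

Orbit of 23 under x↦28x: [23, 42, 15, 33, 21, 29, 38]… (length divides ord_43(28)).
π_28 has 2 disjoint cycles with lengths [42, 1] on {0,…,42}.
2 cycles on 43: each ℓ→(−1)^(ℓ−1), product (−1)^41 = -1.
Check: (28/43) = -1 by Zolotarev.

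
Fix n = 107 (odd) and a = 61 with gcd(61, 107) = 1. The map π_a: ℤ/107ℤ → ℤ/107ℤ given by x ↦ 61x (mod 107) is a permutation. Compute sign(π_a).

Trace 52: π^k(52) = [52, 69, 36, 56, 99, 47, 85] for k=0..6.
π_61 has 3 disjoint cycles with lengths [53, 53, 1] on {0,…,106}.
With 3 cycles on 107 points, sign = (−1)^{107−3} = +1.
(61|107)_J = +1 (Zolotarev's lemma cross-check).

+1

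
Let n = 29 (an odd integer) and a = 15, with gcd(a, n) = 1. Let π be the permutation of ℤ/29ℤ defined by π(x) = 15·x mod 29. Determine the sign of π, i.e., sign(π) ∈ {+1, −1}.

-1

Start at x=26: 26 → 13 → 21 → 25 → 27 → 28 → 14 → … (one orbit).
The orbit structure of x ↦ 15x mod 29: 2 orbits of sizes [28, 1].
With 2 cycles on 29 points, sign = (−1)^{29−2} = -1.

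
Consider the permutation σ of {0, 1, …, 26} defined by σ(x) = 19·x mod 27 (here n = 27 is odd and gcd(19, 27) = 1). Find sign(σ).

Orbit of 1 under x↦19x: [1, 19, 10]… (length divides ord_27(19)).
Cycle lengths of π_19 on ℤ/27ℤ: [3, 3, 3, 3, 3, 3, 1, 1, 1, 1, 1, 1, 1, 1, 1]; 15 cycles in total.
sign(π) = (−1)^{n − #cycles} = (−1)^{27−15} = (−1)^12 = +1.

+1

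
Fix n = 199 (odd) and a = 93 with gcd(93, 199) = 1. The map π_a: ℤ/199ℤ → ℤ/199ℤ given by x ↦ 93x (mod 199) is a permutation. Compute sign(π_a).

-1

Trace 106: π^k(106) = [106, 107, 1, 93, 92, 198] for k=0..5.
Cycle lengths of π_93 on ℤ/199ℤ: [6, 6, 6, 6, 6, 6, 6, 6, 6, 6, 6, 6, 6, 6, 6, 6, 6, 6, 6, 6, 6, 6, 6, 6, 6, 6, 6, 6, 6, 6, 6, 6, 6, 1]; 34 cycles in total.
sign(π) = (−1)^{n − #cycles} = (−1)^{199−34} = (−1)^165 = -1.
Zolotarev: (93|199) = -1, matching the cycle-count sign.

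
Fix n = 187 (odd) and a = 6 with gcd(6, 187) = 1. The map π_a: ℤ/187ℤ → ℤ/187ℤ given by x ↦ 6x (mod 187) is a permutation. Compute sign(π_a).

+1

Trace 38: π^k(38) = [38, 41, 59, 167, 67, 28, 168] for k=0..6.
5 cycles of lengths [80, 80, 16, 10, 1].
5 cycles on 187: each ℓ→(−1)^(ℓ−1), product (−1)^182 = +1.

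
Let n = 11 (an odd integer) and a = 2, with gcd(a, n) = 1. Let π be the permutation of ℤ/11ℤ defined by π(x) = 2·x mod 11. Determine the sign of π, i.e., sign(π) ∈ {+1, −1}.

-1

Orbit of 2 under x↦2x: [2, 4, 8, 5, 10, 9, 7]… (length divides ord_11(2)).
Cycle type of π: 10 + 1; total 2 cycles.
n − c = 11 − 2 = 9; sign = (−1)^9 = -1.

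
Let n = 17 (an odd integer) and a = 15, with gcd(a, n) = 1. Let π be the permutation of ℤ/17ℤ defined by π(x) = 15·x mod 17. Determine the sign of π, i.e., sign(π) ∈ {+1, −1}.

Orbit of 13 under x↦15x: [13, 8, 1, 15, 4, 9, 16]… (length divides ord_17(15)).
π_15 has 3 disjoint cycles with lengths [8, 8, 1] on {0,…,16}.
17 − 3 = 14 transpositions; sign(π) = (−1)^14 = +1.
Via Zolotarev, sign(π_{15}) = (15|17) = +1.

+1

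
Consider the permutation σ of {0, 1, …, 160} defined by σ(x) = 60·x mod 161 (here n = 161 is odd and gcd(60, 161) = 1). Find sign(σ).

-1

Orbit of 116 under x↦60x: [116, 37, 127, 53, 121, 15, 95]… (length divides ord_161(60)).
Decompose π into cycles: lengths [66, 66, 22, 3, 3, 1] (6 cycles, including the fixed point 0).
Σ(ℓ_i−1) = 161−6 = 155; sign = (−1)^155 = -1.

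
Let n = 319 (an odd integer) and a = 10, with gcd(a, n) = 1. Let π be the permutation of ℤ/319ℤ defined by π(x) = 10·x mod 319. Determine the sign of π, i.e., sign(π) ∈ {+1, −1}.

Trace 131: π^k(131) = [131, 34, 21, 210, 186, 265, 98] for k=0..6.
The orbit structure of x ↦ 10x mod 319: 17 orbits of sizes [28, 28, 28, 28, 28, 28, 28, 28, 28, 28, 28, 2, 2, 2, 2, 2, 1].
17 cycles on 319: each ℓ→(−1)^(ℓ−1), product (−1)^302 = +1.
(10|319)_J = +1 (Zolotarev's lemma cross-check).

+1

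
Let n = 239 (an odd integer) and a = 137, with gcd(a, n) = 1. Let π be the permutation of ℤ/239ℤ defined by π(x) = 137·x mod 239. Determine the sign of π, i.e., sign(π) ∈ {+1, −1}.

-1

Start at x=145: 145 → 28 → 12 → 210 → 90 → 141 → 197 → … (one orbit).
2 cycles of lengths [238, 1].
sign(π) = (−1)^{n − #cycles} = (−1)^{239−2} = (−1)^237 = -1.
Zolotarev: (137|239) = -1, matching the cycle-count sign.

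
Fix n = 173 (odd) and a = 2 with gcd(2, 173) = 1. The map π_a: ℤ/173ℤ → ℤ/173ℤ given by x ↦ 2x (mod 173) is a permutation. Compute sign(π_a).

-1

Start at x=38: 38 → 76 → 152 → 131 → 89 → 5 → 10 → … (one orbit).
Cycle lengths of π_2 on ℤ/173ℤ: [172, 1]; 2 cycles in total.
n − c = 173 − 2 = 171; sign = (−1)^171 = -1.
Zolotarev: (2|173) = -1, matching the cycle-count sign.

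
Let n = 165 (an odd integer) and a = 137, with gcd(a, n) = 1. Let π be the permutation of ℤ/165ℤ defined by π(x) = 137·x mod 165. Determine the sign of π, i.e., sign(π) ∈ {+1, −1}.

+1

Orbit of 137 under x↦137x: [137, 124, 158, 31, 122, 49, 113]… (length divides ord_165(137)).
Cycle type of π: 20×6 + 10×2 + 5×2 + 4×3 + 2 + 1; total 15 cycles.
sign(π) = (−1)^{n − #cycles} = (−1)^{165−15} = (−1)^150 = +1.
Check: (137/165) = +1 by Zolotarev.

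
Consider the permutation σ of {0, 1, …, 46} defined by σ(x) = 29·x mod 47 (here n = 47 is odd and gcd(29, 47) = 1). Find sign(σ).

-1

Orbit of 36 under x↦29x: [36, 10, 8, 44, 7, 15, 12]… (length divides ord_47(29)).
Cycle type of π: 46 + 1; total 2 cycles.
With 2 cycles on 47 points, sign = (−1)^{47−2} = -1.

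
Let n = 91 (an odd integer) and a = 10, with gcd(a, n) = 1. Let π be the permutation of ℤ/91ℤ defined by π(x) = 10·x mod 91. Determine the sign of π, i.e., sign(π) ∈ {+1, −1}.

-1

Start at x=10: 10 → 9 → 90 → 81 → 82 → 1 → 10 (one orbit).
Cycle type of π: 6×15 + 1; total 16 cycles.
With 16 cycles on 91 points, sign = (−1)^{91−16} = -1.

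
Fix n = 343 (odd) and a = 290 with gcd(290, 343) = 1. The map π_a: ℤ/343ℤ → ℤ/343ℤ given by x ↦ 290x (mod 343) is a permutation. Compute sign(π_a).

Start at x=258: 258 → 46 → 306 → 246 → 339 → 212 → 83 → … (one orbit).
Cycle lengths of π_290 on ℤ/343ℤ: [294, 42, 6, 1]; 4 cycles in total.
With 4 cycles on 343 points, sign = (−1)^{343−4} = -1.
Zolotarev: (290|343) = -1, matching the cycle-count sign.

-1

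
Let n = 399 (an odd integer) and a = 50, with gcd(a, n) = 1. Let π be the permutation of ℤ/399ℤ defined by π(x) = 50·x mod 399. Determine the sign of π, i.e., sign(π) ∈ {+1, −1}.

+1

Trace 8: π^k(8) = [8, 1, 50, 106, 113, 64] for k=0..5.
π_50 has 77 disjoint cycles with lengths [6, 6, 6, 6, 6, 6, 6, 6, 6, 6, 6, 6, 6, 6, 6, 6, 6, 6, 6, 6, 6, 6, 6, 6, 6, 6, 6, 6, 6, 6, 6, 6, 6, 6, 6, 6, 6, 6, 6, 6, 6, 6, 6, 6, 6, 6, 6, 6, 6, 6, 6, 6, 6, 6, 6, 6, 6, 6, 6, 6, 6, 6, 6, 2, 2, 2, 2, 2, 2, 2, 1, 1, 1, 1, 1, 1, 1] on {0,…,398}.
sign(π) = (−1)^{n − #cycles} = (−1)^{399−77} = (−1)^322 = +1.
Zolotarev: (50|399) = +1, matching the cycle-count sign.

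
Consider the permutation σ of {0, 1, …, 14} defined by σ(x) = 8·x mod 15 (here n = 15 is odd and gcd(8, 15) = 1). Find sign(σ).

Start at x=8: 8 → 4 → 2 → 1 → 8 (one orbit).
5 cycles of lengths [4, 4, 4, 2, 1].
With 5 cycles on 15 points, sign = (−1)^{15−5} = +1.
Check: (8/15) = +1 by Zolotarev.

+1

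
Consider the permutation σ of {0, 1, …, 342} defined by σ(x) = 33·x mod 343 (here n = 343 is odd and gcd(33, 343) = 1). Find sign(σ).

-1

Trace 211: π^k(211) = [211, 103, 312, 6, 198, 17, 218] for k=0..6.
Cycle lengths of π_33 on ℤ/343ℤ: [294, 42, 6, 1]; 4 cycles in total.
n − c = 343 − 4 = 339; sign = (−1)^339 = -1.
The Jacobi symbol (33|343) = -1 (Zolotarev) agrees.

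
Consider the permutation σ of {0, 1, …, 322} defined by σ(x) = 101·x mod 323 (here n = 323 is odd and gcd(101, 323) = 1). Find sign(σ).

Start at x=188: 188 → 254 → 137 → 271 → 239 → 237 → 35 → … (one orbit).
Cycle type of π: 18×16 + 9×2 + 2×8 + 1; total 27 cycles.
Σ(ℓ_i−1) = 323−27 = 296; sign = (−1)^296 = +1.
(101|323)_J = +1 (Zolotarev's lemma cross-check).

+1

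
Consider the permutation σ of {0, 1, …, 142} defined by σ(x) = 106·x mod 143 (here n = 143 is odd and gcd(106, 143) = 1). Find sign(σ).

+1

Trace 83: π^k(83) = [83, 75, 85, 1, 106, 82, 112] for k=0..6.
5 cycles of lengths [60, 60, 12, 10, 1].
n − c = 143 − 5 = 138; sign = (−1)^138 = +1.
Zolotarev: (106|143) = +1, matching the cycle-count sign.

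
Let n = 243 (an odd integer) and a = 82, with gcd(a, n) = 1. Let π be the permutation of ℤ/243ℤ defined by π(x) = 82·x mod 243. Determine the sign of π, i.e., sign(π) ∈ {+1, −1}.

Start at x=82: 82 → 163 → 1 → 82 (one orbit).
Cycle type of π: 3×54 + 1×81; total 135 cycles.
243 − 135 = 108 transpositions; sign(π) = (−1)^108 = +1.

+1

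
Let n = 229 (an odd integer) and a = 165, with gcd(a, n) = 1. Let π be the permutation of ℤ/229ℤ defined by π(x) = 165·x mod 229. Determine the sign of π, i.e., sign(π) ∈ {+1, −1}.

+1

Orbit of 43 under x↦165x: [43, 225, 27, 104, 214, 44, 161]… (length divides ord_229(165)).
The orbit structure of x ↦ 165x mod 229: 13 orbits of sizes [19, 19, 19, 19, 19, 19, 19, 19, 19, 19, 19, 19, 1].
With 13 cycles on 229 points, sign = (−1)^{229−13} = +1.
The Jacobi symbol (165|229) = +1 (Zolotarev) agrees.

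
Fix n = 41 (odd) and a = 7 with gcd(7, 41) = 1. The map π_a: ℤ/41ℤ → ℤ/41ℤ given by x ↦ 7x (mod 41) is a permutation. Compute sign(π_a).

Start at x=29: 29 → 39 → 27 → 25 → 11 → 36 → 6 → … (one orbit).
2 cycles of lengths [40, 1].
41 − 2 = 39 transpositions; sign(π) = (−1)^39 = -1.

-1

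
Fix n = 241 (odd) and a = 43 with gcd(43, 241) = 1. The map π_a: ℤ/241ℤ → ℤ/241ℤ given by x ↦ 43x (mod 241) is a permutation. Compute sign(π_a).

-1

Trace 180: π^k(180) = [180, 28, 240, 198, 79, 23, 25] for k=0..6.
The orbit structure of x ↦ 43x mod 241: 4 orbits of sizes [80, 80, 80, 1].
With 4 cycles on 241 points, sign = (−1)^{241−4} = -1.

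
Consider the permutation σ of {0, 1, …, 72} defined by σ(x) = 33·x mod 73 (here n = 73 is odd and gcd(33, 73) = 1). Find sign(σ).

Trace 71: π^k(71) = [71, 7, 12, 31, 1, 33, 67] for k=0..6.
Cycle type of π: 72 + 1; total 2 cycles.
n − c = 73 − 2 = 71; sign = (−1)^71 = -1.
Zolotarev: (33|73) = -1, matching the cycle-count sign.

-1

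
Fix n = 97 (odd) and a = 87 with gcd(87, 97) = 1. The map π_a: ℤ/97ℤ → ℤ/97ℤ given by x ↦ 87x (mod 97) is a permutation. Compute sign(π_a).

Start at x=6: 6 → 37 → 18 → 14 → 54 → 42 → 65 → … (one orbit).
2 cycles of lengths [96, 1].
Σ(ℓ_i−1) = 97−2 = 95; sign = (−1)^95 = -1.

-1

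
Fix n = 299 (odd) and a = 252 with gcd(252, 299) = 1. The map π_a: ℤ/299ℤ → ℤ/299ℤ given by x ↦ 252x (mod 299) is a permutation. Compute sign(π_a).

+1

Orbit of 1 under x↦252x: [1, 252, 116, 229]… (length divides ord_299(252)).
81 cycles of lengths [4, 4, 4, 4, 4, 4, 4, 4, 4, 4, 4, 4, 4, 4, 4, 4, 4, 4, 4, 4, 4, 4, 4, 4, 4, 4, 4, 4, 4, 4, 4, 4, 4, 4, 4, 4, 4, 4, 4, 4, 4, 4, 4, 4, 4, 4, 4, 4, 4, 4, 4, 4, 4, 4, 4, 4, 4, 4, 4, 4, 4, 4, 4, 4, 4, 4, 4, 4, 4, 2, 2, 2, 2, 2, 2, 2, 2, 2, 2, 2, 1].
n − c = 299 − 81 = 218; sign = (−1)^218 = +1.
(252|299)_J = +1 (Zolotarev's lemma cross-check).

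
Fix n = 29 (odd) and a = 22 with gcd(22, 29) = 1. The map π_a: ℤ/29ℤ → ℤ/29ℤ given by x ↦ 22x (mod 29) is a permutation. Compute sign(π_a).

Orbit of 13 under x↦22x: [13, 25, 28, 7, 9, 24, 6]… (length divides ord_29(22)).
The orbit structure of x ↦ 22x mod 29: 3 orbits of sizes [14, 14, 1].
With 3 cycles on 29 points, sign = (−1)^{29−3} = +1.
Check: (22/29) = +1 by Zolotarev.

+1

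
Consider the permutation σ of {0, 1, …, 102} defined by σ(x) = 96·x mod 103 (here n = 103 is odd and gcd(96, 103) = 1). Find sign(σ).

-1

Start at x=12: 12 → 19 → 73 → 4 → 75 → 93 → 70 → … (one orbit).
π_96 has 2 disjoint cycles with lengths [102, 1] on {0,…,102}.
With 2 cycles on 103 points, sign = (−1)^{103−2} = -1.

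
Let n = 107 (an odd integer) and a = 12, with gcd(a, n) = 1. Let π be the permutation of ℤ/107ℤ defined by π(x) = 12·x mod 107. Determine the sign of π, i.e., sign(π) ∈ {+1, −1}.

Trace 52: π^k(52) = [52, 89, 105, 83, 33, 75, 44] for k=0..6.
3 cycles of lengths [53, 53, 1].
3 cycles on 107: each ℓ→(−1)^(ℓ−1), product (−1)^104 = +1.
Via Zolotarev, sign(π_{12}) = (12|107) = +1.

+1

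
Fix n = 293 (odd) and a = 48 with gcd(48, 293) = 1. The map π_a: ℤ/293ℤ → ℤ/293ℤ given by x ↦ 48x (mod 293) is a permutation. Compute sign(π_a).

-1

Orbit of 68 under x↦48x: [68, 41, 210, 118, 97, 261, 222]… (length divides ord_293(48)).
The orbit structure of x ↦ 48x mod 293: 2 orbits of sizes [292, 1].
Σ(ℓ_i−1) = 293−2 = 291; sign = (−1)^291 = -1.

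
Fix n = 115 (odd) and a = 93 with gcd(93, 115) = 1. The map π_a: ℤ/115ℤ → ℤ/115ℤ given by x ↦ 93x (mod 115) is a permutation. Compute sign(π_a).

Start at x=47: 47 → 1 → 93 → 24 → 47 (one orbit).
Cycle type of π: 4×23 + 1×23; total 46 cycles.
46 cycles on 115: each ℓ→(−1)^(ℓ−1), product (−1)^69 = -1.
Via Zolotarev, sign(π_{93}) = (93|115) = -1.

-1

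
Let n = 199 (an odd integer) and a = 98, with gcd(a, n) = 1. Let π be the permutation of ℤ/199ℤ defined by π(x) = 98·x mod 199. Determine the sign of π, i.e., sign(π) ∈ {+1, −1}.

Orbit of 132 under x↦98x: [132, 1, 98, 52, 121, 117, 123]… (length divides ord_199(98)).
Decompose π into cycles: lengths [33, 33, 33, 33, 33, 33, 1] (7 cycles, including the fixed point 0).
Σ(ℓ_i−1) = 199−7 = 192; sign = (−1)^192 = +1.
(98|199)_J = +1 (Zolotarev's lemma cross-check).

+1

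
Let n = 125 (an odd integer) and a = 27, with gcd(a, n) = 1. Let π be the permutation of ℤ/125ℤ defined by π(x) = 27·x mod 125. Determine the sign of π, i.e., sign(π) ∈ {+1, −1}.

Orbit of 37 under x↦27x: [37, 124, 98, 21, 67, 59, 93]… (length divides ord_125(27)).
4 cycles of lengths [100, 20, 4, 1].
Σ(ℓ_i−1) = 125−4 = 121; sign = (−1)^121 = -1.

-1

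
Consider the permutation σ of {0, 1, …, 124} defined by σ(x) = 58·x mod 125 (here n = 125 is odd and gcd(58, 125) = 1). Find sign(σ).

-1

Start at x=11: 11 → 13 → 4 → 107 → 81 → 73 → 109 → … (one orbit).
Decompose π into cycles: lengths [100, 20, 4, 1] (4 cycles, including the fixed point 0).
With 4 cycles on 125 points, sign = (−1)^{125−4} = -1.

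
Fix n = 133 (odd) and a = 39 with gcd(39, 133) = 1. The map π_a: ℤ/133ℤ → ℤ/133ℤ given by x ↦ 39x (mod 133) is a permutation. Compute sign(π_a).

Trace 58: π^k(58) = [58, 1, 39] for k=0..2.
Decompose π into cycles: lengths [3, 3, 3, 3, 3, 3, 3, 3, 3, 3, 3, 3, 3, 3, 3, 3, 3, 3, 3, 3, 3, 3, 3, 3, 3, 3, 3, 3, 3, 3, 3, 3, 3, 3, 3, 3, 3, 3, 1, 1, 1, 1, 1, 1, 1, 1, 1, 1, 1, 1, 1, 1, 1, 1, 1, 1, 1] (57 cycles, including the fixed point 0).
133 − 57 = 76 transpositions; sign(π) = (−1)^76 = +1.

+1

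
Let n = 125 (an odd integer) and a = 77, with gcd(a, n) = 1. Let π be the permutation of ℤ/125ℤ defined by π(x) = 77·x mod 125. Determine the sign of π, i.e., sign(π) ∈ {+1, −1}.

Start at x=82: 82 → 64 → 53 → 81 → 112 → 124 → 48 → … (one orbit).
π_77 has 4 disjoint cycles with lengths [100, 20, 4, 1] on {0,…,124}.
125 − 4 = 121 transpositions; sign(π) = (−1)^121 = -1.
Check: (77/125) = -1 by Zolotarev.

-1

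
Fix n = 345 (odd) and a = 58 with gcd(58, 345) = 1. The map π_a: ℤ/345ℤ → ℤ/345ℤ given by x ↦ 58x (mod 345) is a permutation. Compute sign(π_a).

Trace 301: π^k(301) = [301, 208, 334, 52, 256, 13, 64] for k=0..6.
18 cycles of lengths [44, 44, 44, 44, 44, 44, 11, 11, 11, 11, 11, 11, 4, 4, 4, 1, 1, 1].
18 cycles on 345: each ℓ→(−1)^(ℓ−1), product (−1)^327 = -1.

-1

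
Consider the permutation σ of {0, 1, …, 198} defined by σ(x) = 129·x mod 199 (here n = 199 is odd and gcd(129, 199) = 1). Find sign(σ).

-1

Start at x=162: 162 → 3 → 188 → 173 → 29 → 159 → 14 → … (one orbit).
The orbit structure of x ↦ 129x mod 199: 2 orbits of sizes [198, 1].
sign(π) = (−1)^{n − #cycles} = (−1)^{199−2} = (−1)^197 = -1.
(129|199)_J = -1 (Zolotarev's lemma cross-check).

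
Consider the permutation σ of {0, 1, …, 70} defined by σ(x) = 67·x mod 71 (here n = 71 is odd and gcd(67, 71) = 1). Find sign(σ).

Trace 13: π^k(13) = [13, 19, 66, 20, 62, 36, 69] for k=0..6.
π_67 has 2 disjoint cycles with lengths [70, 1] on {0,…,70}.
With 2 cycles on 71 points, sign = (−1)^{71−2} = -1.
The Jacobi symbol (67|71) = -1 (Zolotarev) agrees.

-1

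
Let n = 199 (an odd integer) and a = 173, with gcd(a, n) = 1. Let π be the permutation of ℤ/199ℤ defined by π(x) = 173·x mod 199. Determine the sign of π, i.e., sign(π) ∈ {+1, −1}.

Start at x=10: 10 → 138 → 193 → 156 → 123 → 185 → 165 → … (one orbit).
The orbit structure of x ↦ 173x mod 199: 2 orbits of sizes [198, 1].
With 2 cycles on 199 points, sign = (−1)^{199−2} = -1.
The Jacobi symbol (173|199) = -1 (Zolotarev) agrees.

-1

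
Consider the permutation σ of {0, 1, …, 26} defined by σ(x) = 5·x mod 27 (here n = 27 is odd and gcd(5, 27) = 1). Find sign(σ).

Orbit of 8 under x↦5x: [8, 13, 11, 1, 5, 25, 17]… (length divides ord_27(5)).
π_5 has 4 disjoint cycles with lengths [18, 6, 2, 1] on {0,…,26}.
27 − 4 = 23 transpositions; sign(π) = (−1)^23 = -1.
(5|27)_J = -1 (Zolotarev's lemma cross-check).

-1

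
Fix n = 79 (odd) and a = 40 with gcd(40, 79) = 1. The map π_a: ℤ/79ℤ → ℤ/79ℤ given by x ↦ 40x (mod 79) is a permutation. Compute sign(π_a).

+1

Orbit of 31 under x↦40x: [31, 55, 67, 73, 76, 38, 19]… (length divides ord_79(40)).
3 cycles of lengths [39, 39, 1].
3 cycles on 79: each ℓ→(−1)^(ℓ−1), product (−1)^76 = +1.
(40|79)_J = +1 (Zolotarev's lemma cross-check).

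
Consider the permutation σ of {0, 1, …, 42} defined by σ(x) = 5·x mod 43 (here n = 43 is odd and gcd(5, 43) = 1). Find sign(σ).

-1

Start at x=2: 2 → 10 → 7 → 35 → 3 → 15 → 32 → … (one orbit).
2 cycles of lengths [42, 1].
With 2 cycles on 43 points, sign = (−1)^{43−2} = -1.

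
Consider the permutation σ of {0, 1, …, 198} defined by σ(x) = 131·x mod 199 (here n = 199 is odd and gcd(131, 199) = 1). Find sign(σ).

Start at x=175: 175 → 40 → 66 → 89 → 117 → 4 → 126 → … (one orbit).
Decompose π into cycles: lengths [99, 99, 1] (3 cycles, including the fixed point 0).
Σ(ℓ_i−1) = 199−3 = 196; sign = (−1)^196 = +1.

+1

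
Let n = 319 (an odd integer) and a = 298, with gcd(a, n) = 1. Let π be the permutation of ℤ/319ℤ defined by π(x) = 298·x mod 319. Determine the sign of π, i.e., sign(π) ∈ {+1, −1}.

-1

Orbit of 23 under x↦298x: [23, 155, 254, 89, 45, 12, 67]… (length divides ord_319(298)).
Cycle type of π: 28×11 + 1×11; total 22 cycles.
n − c = 319 − 22 = 297; sign = (−1)^297 = -1.
(298|319)_J = -1 (Zolotarev's lemma cross-check).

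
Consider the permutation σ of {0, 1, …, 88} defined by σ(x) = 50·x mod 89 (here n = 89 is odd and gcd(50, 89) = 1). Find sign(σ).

+1

Orbit of 4 under x↦50x: [4, 22, 32, 87, 78, 73, 1]… (length divides ord_89(50)).
The orbit structure of x ↦ 50x mod 89: 5 orbits of sizes [22, 22, 22, 22, 1].
sign(π) = (−1)^{n − #cycles} = (−1)^{89−5} = (−1)^84 = +1.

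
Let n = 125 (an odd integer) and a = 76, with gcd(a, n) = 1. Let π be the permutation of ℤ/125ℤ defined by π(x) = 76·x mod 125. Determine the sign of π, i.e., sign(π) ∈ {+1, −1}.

Orbit of 101 under x↦76x: [101, 51, 1, 76, 26]… (length divides ord_125(76)).
45 cycles of lengths [5, 5, 5, 5, 5, 5, 5, 5, 5, 5, 5, 5, 5, 5, 5, 5, 5, 5, 5, 5, 1, 1, 1, 1, 1, 1, 1, 1, 1, 1, 1, 1, 1, 1, 1, 1, 1, 1, 1, 1, 1, 1, 1, 1, 1].
With 45 cycles on 125 points, sign = (−1)^{125−45} = +1.
The Jacobi symbol (76|125) = +1 (Zolotarev) agrees.

+1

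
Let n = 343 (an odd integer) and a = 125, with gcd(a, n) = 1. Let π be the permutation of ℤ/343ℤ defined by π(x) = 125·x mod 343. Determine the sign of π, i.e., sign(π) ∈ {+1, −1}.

-1

Orbit of 337 under x↦125x: [337, 279, 232, 188, 176, 48, 169]… (length divides ord_343(125)).
10 cycles of lengths [98, 98, 98, 14, 14, 14, 2, 2, 2, 1].
sign(π) = (−1)^{n − #cycles} = (−1)^{343−10} = (−1)^333 = -1.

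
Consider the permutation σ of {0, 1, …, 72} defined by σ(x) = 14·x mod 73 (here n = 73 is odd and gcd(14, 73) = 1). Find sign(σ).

-1

Trace 61: π^k(61) = [61, 51, 57, 68, 3, 42, 4] for k=0..6.
Cycle lengths of π_14 on ℤ/73ℤ: [72, 1]; 2 cycles in total.
n − c = 73 − 2 = 71; sign = (−1)^71 = -1.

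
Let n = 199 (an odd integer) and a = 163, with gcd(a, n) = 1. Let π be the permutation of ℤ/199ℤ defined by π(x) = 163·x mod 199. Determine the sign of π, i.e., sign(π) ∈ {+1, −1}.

Orbit of 111 under x↦163x: [111, 183, 178, 159, 47, 99, 18]… (length divides ord_199(163)).
Cycle lengths of π_163 on ℤ/199ℤ: [198, 1]; 2 cycles in total.
199 − 2 = 197 transpositions; sign(π) = (−1)^197 = -1.

-1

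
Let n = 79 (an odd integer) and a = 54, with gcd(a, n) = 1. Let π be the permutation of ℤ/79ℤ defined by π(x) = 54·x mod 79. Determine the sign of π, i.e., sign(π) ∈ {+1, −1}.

-1

Start at x=47: 47 → 10 → 66 → 9 → 12 → 16 → 74 → … (one orbit).
Cycle lengths of π_54 on ℤ/79ℤ: [78, 1]; 2 cycles in total.
79 − 2 = 77 transpositions; sign(π) = (−1)^77 = -1.
The Jacobi symbol (54|79) = -1 (Zolotarev) agrees.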